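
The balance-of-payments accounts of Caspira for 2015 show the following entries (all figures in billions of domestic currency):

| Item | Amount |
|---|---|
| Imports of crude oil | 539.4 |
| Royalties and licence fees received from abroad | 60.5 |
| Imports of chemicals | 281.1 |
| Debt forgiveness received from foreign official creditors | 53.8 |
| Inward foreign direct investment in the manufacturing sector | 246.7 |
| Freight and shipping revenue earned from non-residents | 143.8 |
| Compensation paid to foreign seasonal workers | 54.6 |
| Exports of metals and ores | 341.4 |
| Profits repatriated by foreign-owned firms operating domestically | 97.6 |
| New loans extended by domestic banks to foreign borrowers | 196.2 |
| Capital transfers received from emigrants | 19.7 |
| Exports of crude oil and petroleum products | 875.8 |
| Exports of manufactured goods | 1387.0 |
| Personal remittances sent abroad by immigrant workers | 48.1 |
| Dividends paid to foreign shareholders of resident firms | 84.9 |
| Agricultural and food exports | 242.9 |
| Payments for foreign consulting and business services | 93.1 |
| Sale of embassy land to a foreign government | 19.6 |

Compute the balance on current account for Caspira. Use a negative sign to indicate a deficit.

1852.6

Goods: 875.8 - 281.1 + 1387.0 - 539.4 + 341.4 + 242.9 = 2026.6
Services: -93.1 + 60.5 + 143.8 = 111.2
Primary income: -84.9 - 97.6 - 54.6 = -237.1
Secondary income: -48.1
Current account = 2026.6 + 111.2 + (-237.1) + (-48.1) = 1852.6
(Excluded from the current account — capital account: debt forgiveness received from foreign official creditors 53.8, capital transfers received from emigrants 19.7, sale of embassy land to a foreign government 19.6; financial account: inward foreign direct investment in the manufacturing sector 246.7, new loans extended by domestic banks to foreign borrowers 196.2.)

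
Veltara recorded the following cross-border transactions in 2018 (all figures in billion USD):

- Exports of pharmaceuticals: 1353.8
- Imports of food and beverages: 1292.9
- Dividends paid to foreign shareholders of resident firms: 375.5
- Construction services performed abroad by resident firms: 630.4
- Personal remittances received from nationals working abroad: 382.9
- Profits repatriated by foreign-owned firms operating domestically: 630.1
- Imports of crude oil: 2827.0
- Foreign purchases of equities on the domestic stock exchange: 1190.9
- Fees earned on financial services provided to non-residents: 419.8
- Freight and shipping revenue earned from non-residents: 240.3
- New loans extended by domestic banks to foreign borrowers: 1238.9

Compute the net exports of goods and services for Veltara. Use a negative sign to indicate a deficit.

-1475.6

Goods: -2827.0 - 1292.9 + 1353.8 = -2766.1
Services: 419.8 + 630.4 + 240.3 = 1290.5
Trade balance = -2766.1 + 1290.5 = -1475.6
(Excluded from the trade balance — primary income: dividends paid to foreign shareholders of resident firms 375.5, profits repatriated by foreign-owned firms operating domestically 630.1; secondary income: personal remittances received from nationals working abroad 382.9; financial account: foreign purchases of equities on the domestic stock exchange 1190.9, new loans extended by domestic banks to foreign borrowers 1238.9.)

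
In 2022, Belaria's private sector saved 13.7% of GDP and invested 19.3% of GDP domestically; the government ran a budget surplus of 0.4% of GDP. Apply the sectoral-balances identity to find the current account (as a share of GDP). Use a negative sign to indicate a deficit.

By the sectoral-balances identity, CA = (S_private - I) + (T - G).
Private balance = 13.7 - 19.3 = -5.6
Government balance (T - G) = 0.4
CA = -5.6 + 0.4 = -5.2

-5.2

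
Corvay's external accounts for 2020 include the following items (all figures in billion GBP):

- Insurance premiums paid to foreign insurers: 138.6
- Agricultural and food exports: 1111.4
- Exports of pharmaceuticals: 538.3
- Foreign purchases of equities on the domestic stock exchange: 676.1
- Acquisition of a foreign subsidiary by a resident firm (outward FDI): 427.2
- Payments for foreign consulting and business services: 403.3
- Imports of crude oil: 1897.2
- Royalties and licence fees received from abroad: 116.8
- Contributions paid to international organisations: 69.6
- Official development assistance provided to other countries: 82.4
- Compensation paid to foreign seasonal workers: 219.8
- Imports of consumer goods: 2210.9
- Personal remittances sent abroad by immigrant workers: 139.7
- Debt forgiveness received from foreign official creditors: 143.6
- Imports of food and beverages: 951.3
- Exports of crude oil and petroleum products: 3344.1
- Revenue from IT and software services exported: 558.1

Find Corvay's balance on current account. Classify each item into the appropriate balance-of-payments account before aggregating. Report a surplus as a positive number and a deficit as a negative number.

Goods: -951.3 - 2210.9 + 538.3 - 1897.2 + 1111.4 + 3344.1 = -65.6
Services: 558.1 + 116.8 - 403.3 - 138.6 = 133.0
Primary income: -219.8
Secondary income: -139.7 - 82.4 - 69.6 = -291.7
Current account = (-65.6) + 133.0 + (-219.8) + (-291.7) = -444.1
(Excluded from the current account — financial account: foreign purchases of equities on the domestic stock exchange 676.1, acquisition of a foreign subsidiary by a resident firm (outward FDI) 427.2; capital account: debt forgiveness received from foreign official creditors 143.6.)

-444.1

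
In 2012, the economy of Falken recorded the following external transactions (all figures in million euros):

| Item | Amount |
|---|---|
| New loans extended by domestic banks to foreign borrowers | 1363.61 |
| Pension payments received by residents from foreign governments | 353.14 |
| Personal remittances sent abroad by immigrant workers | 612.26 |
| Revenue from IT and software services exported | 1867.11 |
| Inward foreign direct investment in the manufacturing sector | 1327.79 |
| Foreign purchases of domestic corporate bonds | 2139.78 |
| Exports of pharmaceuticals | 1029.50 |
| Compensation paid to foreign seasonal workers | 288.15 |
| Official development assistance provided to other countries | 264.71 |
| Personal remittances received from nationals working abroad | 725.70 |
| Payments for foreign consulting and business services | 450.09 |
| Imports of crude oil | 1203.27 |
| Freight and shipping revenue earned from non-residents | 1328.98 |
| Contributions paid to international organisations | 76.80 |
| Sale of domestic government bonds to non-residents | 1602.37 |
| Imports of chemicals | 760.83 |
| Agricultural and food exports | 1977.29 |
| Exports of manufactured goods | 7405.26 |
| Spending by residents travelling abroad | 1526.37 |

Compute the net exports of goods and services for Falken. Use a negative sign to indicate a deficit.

9667.58

Goods: -760.83 + 7405.26 + 1029.50 + 1977.29 - 1203.27 = 8447.95
Services: 1867.11 + 1328.98 - 1526.37 - 450.09 = 1219.63
Trade balance = 8447.95 + 1219.63 = 9667.58
(Excluded from the trade balance — financial account: new loans extended by domestic banks to foreign borrowers 1363.61, inward foreign direct investment in the manufacturing sector 1327.79, foreign purchases of domestic corporate bonds 2139.78, sale of domestic government bonds to non-residents 1602.37; secondary income: pension payments received by residents from foreign governments 353.14, personal remittances sent abroad by immigrant workers 612.26, official development assistance provided to other countries 264.71, personal remittances received from nationals working abroad 725.70, contributions paid to international organisations 76.80; primary income: compensation paid to foreign seasonal workers 288.15.)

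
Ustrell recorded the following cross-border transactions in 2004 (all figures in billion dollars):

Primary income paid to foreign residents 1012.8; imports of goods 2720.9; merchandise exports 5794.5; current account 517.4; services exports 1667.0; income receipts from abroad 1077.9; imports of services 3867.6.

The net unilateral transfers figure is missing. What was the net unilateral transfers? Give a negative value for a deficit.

-420.7

Current account = goods balance + services balance + net primary income + net secondary income
Sum of the known components = 938.1
Net unilateral transfers = CA - (known components) = 517.4 - 938.1 = -420.7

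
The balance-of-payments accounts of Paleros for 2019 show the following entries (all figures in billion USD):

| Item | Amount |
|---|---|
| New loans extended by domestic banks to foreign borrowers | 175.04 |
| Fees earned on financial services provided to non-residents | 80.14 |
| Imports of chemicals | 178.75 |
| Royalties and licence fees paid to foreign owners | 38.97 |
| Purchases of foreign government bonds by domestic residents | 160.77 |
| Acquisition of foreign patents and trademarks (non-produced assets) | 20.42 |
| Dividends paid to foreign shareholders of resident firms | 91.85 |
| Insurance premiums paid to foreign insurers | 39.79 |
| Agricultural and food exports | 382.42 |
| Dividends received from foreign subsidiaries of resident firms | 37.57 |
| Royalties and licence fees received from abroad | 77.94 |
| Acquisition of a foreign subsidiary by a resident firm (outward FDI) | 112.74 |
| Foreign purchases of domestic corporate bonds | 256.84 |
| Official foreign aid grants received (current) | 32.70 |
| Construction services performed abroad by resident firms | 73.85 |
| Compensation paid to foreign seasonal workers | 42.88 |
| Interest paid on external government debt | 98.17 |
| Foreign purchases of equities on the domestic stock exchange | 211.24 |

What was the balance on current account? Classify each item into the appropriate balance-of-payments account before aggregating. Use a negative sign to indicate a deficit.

194.21

Goods: 382.42 - 178.75 = 203.67
Services: 77.94 - 39.79 - 38.97 + 73.85 + 80.14 = 153.17
Primary income: 37.57 - 98.17 - 91.85 - 42.88 = -195.33
Secondary income: 32.70
Current account = 203.67 + 153.17 + (-195.33) + 32.70 = 194.21
(Excluded from the current account — financial account: new loans extended by domestic banks to foreign borrowers 175.04, purchases of foreign government bonds by domestic residents 160.77, acquisition of a foreign subsidiary by a resident firm (outward FDI) 112.74, foreign purchases of domestic corporate bonds 256.84, foreign purchases of equities on the domestic stock exchange 211.24; capital account: acquisition of foreign patents and trademarks (non-produced assets) 20.42.)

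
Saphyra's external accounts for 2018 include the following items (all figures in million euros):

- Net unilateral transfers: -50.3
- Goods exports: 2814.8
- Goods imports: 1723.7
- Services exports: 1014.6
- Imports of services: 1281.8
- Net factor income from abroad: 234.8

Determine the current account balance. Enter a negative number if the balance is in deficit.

Goods balance = 2814.8 - 1723.7 = 1091.1
Services balance = 1014.6 - 1281.8 = -267.2
Trade balance (goods + services) = 1091.1 + (-267.2) = 823.9
Net primary income = 234.8
Net secondary income = -50.3
Current account = 823.9 + 234.8 + (-50.3) = 1008.4

1008.4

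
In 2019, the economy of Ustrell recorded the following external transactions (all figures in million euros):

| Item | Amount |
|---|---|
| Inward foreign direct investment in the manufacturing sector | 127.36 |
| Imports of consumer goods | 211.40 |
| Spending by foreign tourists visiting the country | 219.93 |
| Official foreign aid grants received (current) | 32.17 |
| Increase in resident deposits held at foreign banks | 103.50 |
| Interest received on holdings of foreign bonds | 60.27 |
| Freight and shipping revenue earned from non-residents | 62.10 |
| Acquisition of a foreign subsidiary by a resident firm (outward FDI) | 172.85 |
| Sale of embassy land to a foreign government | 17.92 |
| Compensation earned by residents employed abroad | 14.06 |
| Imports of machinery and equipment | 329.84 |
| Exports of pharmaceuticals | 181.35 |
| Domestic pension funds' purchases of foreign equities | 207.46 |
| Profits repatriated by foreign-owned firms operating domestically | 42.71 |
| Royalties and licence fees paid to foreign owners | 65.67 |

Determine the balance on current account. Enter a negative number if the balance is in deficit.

Goods: -329.84 + 181.35 - 211.40 = -359.89
Services: 62.10 + 219.93 - 65.67 = 216.36
Primary income: 60.27 + 14.06 - 42.71 = 31.62
Secondary income: 32.17
Current account = (-359.89) + 216.36 + 31.62 + 32.17 = -79.74
(Excluded from the current account — financial account: inward foreign direct investment in the manufacturing sector 127.36, increase in resident deposits held at foreign banks 103.50, acquisition of a foreign subsidiary by a resident firm (outward FDI) 172.85, domestic pension funds' purchases of foreign equities 207.46; capital account: sale of embassy land to a foreign government 17.92.)

-79.74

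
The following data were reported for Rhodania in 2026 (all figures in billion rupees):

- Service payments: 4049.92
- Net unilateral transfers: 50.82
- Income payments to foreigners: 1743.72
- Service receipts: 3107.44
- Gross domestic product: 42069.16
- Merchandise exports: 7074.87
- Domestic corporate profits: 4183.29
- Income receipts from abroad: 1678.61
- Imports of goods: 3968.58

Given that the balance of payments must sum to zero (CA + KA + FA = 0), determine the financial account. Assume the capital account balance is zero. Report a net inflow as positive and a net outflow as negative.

-2149.52

Goods balance = 7074.87 - 3968.58 = 3106.29
Services balance = 3107.44 - 4049.92 = -942.48
Trade balance (goods + services) = 3106.29 + (-942.48) = 2163.81
Net primary income = 1678.61 - 1743.72 = -65.11
Net secondary income = 50.82
Current account = 2163.81 + (-65.11) + 50.82 = 2149.52
Financial account = -(2149.52) = -2149.52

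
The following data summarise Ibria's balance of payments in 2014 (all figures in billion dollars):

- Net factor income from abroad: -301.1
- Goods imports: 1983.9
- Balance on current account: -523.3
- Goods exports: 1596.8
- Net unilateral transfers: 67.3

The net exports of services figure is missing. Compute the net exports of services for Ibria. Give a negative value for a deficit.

Current account = goods balance + services balance + net primary income + net secondary income
Sum of the known components = -620.9
Net exports of services = CA - (known components) = -523.3 - (-620.9) = 97.6

97.6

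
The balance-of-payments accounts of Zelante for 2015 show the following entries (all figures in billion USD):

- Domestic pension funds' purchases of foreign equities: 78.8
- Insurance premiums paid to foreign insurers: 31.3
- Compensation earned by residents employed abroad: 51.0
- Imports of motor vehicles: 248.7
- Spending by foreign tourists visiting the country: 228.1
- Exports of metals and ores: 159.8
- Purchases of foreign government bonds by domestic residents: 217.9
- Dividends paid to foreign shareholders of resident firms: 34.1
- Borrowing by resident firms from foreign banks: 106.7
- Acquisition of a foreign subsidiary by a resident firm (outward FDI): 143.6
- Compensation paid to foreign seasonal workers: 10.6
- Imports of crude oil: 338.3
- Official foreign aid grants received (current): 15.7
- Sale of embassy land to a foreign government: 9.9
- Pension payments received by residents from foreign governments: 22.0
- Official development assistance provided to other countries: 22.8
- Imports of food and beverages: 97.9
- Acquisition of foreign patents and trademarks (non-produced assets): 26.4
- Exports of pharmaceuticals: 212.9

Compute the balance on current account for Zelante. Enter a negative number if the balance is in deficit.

Goods: 159.8 - 338.3 - 248.7 + 212.9 - 97.9 = -312.2
Services: -31.3 + 228.1 = 196.8
Primary income: -34.1 - 10.6 + 51.0 = 6.3
Secondary income: -22.8 + 22.0 + 15.7 = 14.9
Current account = (-312.2) + 196.8 + 6.3 + 14.9 = -94.2
(Excluded from the current account — financial account: domestic pension funds' purchases of foreign equities 78.8, purchases of foreign government bonds by domestic residents 217.9, borrowing by resident firms from foreign banks 106.7, acquisition of a foreign subsidiary by a resident firm (outward FDI) 143.6; capital account: sale of embassy land to a foreign government 9.9, acquisition of foreign patents and trademarks (non-produced assets) 26.4.)

-94.2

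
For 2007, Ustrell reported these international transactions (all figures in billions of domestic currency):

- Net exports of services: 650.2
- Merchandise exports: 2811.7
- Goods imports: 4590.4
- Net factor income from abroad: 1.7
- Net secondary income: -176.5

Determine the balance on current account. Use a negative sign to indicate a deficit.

-1303.3

Goods balance = 2811.7 - 4590.4 = -1778.7
Services balance = 650.2
Trade balance (goods + services) = -1778.7 + 650.2 = -1128.5
Net primary income = 1.7
Net secondary income = -176.5
Current account = -1128.5 + 1.7 + (-176.5) = -1303.3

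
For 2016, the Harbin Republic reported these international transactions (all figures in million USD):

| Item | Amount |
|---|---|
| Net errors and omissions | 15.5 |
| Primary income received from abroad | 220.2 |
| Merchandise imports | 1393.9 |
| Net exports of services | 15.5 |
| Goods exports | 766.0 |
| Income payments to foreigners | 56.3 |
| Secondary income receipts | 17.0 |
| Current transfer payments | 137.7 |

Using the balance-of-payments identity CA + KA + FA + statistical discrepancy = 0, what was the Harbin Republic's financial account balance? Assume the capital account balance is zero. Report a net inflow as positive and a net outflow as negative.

553.7

Goods balance = 766.0 - 1393.9 = -627.9
Services balance = 15.5
Trade balance (goods + services) = -627.9 + 15.5 = -612.4
Net primary income = 220.2 - 56.3 = 163.9
Net secondary income = 17.0 - 137.7 = -120.7
Current account = -612.4 + 163.9 + (-120.7) = -569.2
Financial account = -(-569.2 + 15.5) = 553.7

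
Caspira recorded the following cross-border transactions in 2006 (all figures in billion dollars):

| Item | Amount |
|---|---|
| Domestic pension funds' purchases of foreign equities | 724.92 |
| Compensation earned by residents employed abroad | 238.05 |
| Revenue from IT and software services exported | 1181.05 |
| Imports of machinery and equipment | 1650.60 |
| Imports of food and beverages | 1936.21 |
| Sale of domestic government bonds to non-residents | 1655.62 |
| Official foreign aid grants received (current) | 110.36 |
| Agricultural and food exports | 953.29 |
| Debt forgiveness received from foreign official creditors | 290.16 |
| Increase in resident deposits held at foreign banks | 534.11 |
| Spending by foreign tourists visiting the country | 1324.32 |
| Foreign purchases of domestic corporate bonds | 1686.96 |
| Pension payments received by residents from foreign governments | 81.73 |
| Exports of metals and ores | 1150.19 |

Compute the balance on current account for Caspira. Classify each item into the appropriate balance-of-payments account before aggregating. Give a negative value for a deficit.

Goods: -1650.60 + 953.29 + 1150.19 - 1936.21 = -1483.33
Services: 1181.05 + 1324.32 = 2505.37
Primary income: 238.05
Secondary income: 110.36 + 81.73 = 192.09
Current account = (-1483.33) + 2505.37 + 238.05 + 192.09 = 1452.18
(Excluded from the current account — financial account: domestic pension funds' purchases of foreign equities 724.92, sale of domestic government bonds to non-residents 1655.62, increase in resident deposits held at foreign banks 534.11, foreign purchases of domestic corporate bonds 1686.96; capital account: debt forgiveness received from foreign official creditors 290.16.)

1452.18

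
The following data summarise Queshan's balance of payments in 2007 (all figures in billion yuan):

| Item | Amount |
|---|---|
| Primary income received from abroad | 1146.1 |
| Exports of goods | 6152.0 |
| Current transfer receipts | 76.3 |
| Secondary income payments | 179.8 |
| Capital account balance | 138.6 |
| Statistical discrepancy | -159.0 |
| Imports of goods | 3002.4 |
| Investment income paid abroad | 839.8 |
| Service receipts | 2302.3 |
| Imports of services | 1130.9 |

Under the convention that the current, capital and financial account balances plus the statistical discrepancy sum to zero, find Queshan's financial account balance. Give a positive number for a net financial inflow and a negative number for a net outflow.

-4503.4

Goods balance = 6152.0 - 3002.4 = 3149.6
Services balance = 2302.3 - 1130.9 = 1171.4
Trade balance (goods + services) = 3149.6 + 1171.4 = 4321.0
Net primary income = 1146.1 - 839.8 = 306.3
Net secondary income = 76.3 - 179.8 = -103.5
Current account = 4321.0 + 306.3 + (-103.5) = 4523.8
Financial account = -(4523.8 + 138.6 + (-159.0)) = -4503.4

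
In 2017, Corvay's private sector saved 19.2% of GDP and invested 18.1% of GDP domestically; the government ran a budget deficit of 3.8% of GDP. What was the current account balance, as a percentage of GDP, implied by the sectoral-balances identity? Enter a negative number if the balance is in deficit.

-2.7

By the sectoral-balances identity, CA = (S_private - I) + (T - G).
Private balance = 19.2 - 18.1 = 1.1
Government balance (T - G) = -3.8
CA = 1.1 + (-3.8) = -2.7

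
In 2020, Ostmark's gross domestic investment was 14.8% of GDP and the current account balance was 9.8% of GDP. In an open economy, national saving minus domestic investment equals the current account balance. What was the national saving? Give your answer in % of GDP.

24.6

S - I = CA (net lending to the rest of the world).
S = I + CA = 14.8 + 9.8 = 24.6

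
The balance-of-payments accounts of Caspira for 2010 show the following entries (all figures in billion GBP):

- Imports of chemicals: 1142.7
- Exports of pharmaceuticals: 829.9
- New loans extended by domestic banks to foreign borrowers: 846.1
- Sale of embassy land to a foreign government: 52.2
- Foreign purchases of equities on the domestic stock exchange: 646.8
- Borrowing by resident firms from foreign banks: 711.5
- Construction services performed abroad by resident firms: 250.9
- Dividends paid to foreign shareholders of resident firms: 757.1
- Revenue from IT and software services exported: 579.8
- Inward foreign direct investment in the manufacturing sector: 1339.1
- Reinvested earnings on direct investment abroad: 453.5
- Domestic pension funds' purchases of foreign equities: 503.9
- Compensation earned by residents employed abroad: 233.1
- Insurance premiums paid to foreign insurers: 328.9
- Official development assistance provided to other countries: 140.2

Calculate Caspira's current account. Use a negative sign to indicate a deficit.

-21.7

Goods: -1142.7 + 829.9 = -312.8
Services: -328.9 + 250.9 + 579.8 = 501.8
Primary income: 453.5 - 757.1 + 233.1 = -70.5
Secondary income: -140.2
Current account = (-312.8) + 501.8 + (-70.5) + (-140.2) = -21.7
(Excluded from the current account — financial account: new loans extended by domestic banks to foreign borrowers 846.1, foreign purchases of equities on the domestic stock exchange 646.8, borrowing by resident firms from foreign banks 711.5, inward foreign direct investment in the manufacturing sector 1339.1, domestic pension funds' purchases of foreign equities 503.9; capital account: sale of embassy land to a foreign government 52.2.)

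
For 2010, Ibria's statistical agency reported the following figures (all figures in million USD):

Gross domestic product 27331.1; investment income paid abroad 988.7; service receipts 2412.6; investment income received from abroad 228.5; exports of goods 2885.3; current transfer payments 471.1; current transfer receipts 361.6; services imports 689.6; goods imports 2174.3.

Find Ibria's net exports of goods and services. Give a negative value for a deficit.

2434.0

Goods balance = 2885.3 - 2174.3 = 711.0
Services balance = 2412.6 - 689.6 = 1723.0
Trade balance (goods + services) = 711.0 + 1723.0 = 2434.0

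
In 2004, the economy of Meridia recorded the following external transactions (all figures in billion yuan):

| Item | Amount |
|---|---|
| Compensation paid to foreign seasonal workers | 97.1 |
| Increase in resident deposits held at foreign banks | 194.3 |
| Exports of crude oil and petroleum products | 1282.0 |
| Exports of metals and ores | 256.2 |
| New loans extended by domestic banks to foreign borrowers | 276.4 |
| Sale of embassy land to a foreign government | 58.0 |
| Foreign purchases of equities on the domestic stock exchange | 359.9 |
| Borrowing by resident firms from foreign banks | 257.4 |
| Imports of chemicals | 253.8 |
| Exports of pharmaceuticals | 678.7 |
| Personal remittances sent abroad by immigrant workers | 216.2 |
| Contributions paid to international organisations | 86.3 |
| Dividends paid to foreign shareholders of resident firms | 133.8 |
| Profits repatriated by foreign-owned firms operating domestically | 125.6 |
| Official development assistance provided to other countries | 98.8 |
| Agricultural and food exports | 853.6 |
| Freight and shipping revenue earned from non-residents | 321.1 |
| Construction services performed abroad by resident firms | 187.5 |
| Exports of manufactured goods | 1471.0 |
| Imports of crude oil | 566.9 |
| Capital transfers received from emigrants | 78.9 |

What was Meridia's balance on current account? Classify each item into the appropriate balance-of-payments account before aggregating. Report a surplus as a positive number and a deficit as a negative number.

3471.6

Goods: -566.9 + 1471.0 + 256.2 + 1282.0 + 853.6 - 253.8 + 678.7 = 3720.8
Services: 321.1 + 187.5 = 508.6
Primary income: -133.8 - 97.1 - 125.6 = -356.5
Secondary income: -216.2 - 86.3 - 98.8 = -401.3
Current account = 3720.8 + 508.6 + (-356.5) + (-401.3) = 3471.6
(Excluded from the current account — financial account: increase in resident deposits held at foreign banks 194.3, new loans extended by domestic banks to foreign borrowers 276.4, foreign purchases of equities on the domestic stock exchange 359.9, borrowing by resident firms from foreign banks 257.4; capital account: sale of embassy land to a foreign government 58.0, capital transfers received from emigrants 78.9.)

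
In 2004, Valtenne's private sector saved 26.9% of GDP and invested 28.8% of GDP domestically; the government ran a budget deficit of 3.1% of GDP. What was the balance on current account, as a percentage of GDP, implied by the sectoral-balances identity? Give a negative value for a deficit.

-5.0

By the sectoral-balances identity, CA = (S_private - I) + (T - G).
Private balance = 26.9 - 28.8 = -1.9
Government balance (T - G) = -3.1
CA = -1.9 + (-3.1) = -5.0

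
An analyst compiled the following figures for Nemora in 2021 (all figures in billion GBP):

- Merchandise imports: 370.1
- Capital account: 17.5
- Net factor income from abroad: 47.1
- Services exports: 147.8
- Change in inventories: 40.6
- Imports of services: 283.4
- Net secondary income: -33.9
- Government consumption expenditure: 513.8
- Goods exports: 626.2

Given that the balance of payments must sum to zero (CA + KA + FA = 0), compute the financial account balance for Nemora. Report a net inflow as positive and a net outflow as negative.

-151.2

Goods balance = 626.2 - 370.1 = 256.1
Services balance = 147.8 - 283.4 = -135.6
Trade balance (goods + services) = 256.1 + (-135.6) = 120.5
Net primary income = 47.1
Net secondary income = -33.9
Current account = 120.5 + 47.1 + (-33.9) = 133.7
Financial account = -(133.7 + 17.5) = -151.2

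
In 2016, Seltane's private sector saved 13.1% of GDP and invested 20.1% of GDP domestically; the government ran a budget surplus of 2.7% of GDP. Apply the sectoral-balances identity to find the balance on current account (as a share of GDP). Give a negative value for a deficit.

By the sectoral-balances identity, CA = (S_private - I) + (T - G).
Private balance = 13.1 - 20.1 = -7.0
Government balance (T - G) = 2.7
CA = -7.0 + 2.7 = -4.3

-4.3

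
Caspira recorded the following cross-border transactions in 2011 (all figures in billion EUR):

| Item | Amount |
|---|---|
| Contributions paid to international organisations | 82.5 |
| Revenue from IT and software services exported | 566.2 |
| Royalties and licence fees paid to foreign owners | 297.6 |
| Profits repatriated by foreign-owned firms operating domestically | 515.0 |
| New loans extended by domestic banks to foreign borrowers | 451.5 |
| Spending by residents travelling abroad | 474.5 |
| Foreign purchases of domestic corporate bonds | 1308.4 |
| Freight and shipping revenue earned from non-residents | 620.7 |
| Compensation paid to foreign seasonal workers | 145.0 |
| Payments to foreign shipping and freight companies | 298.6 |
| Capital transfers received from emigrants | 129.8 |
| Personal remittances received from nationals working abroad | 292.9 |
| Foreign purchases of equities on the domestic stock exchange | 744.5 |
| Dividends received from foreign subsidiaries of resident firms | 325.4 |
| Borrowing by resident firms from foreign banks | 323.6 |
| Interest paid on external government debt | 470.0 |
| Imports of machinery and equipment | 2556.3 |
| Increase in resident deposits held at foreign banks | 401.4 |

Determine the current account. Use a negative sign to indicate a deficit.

Goods: -2556.3
Services: 566.2 - 298.6 - 474.5 - 297.6 + 620.7 = 116.2
Primary income: 325.4 - 145.0 - 515.0 - 470.0 = -804.6
Secondary income: -82.5 + 292.9 = 210.4
Current account = (-2556.3) + 116.2 + (-804.6) + 210.4 = -3034.3
(Excluded from the current account — financial account: new loans extended by domestic banks to foreign borrowers 451.5, foreign purchases of domestic corporate bonds 1308.4, foreign purchases of equities on the domestic stock exchange 744.5, borrowing by resident firms from foreign banks 323.6, increase in resident deposits held at foreign banks 401.4; capital account: capital transfers received from emigrants 129.8.)

-3034.3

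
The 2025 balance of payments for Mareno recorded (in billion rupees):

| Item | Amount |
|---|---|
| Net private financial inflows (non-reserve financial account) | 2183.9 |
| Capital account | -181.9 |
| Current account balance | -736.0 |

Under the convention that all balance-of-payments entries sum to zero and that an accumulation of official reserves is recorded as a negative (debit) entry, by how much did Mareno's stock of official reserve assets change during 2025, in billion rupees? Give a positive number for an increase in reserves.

Official reserve transactions balance = -((-736.0) + (-181.9) + 2183.9) = -1266.0
An accumulation of reserves is recorded as a debit (negative entry), so the change in the stock of reserves is the negative of that balance.
Change in official reserves = -(-1266.0) = 1266.0

1266.0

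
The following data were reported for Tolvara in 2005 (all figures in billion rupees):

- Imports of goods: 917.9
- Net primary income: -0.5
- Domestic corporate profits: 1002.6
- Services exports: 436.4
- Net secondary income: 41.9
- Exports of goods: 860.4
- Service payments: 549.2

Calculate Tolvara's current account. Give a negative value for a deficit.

Goods balance = 860.4 - 917.9 = -57.5
Services balance = 436.4 - 549.2 = -112.8
Trade balance (goods + services) = -57.5 + (-112.8) = -170.3
Net primary income = -0.5
Net secondary income = 41.9
Current account = -170.3 + (-0.5) + 41.9 = -128.9

-128.9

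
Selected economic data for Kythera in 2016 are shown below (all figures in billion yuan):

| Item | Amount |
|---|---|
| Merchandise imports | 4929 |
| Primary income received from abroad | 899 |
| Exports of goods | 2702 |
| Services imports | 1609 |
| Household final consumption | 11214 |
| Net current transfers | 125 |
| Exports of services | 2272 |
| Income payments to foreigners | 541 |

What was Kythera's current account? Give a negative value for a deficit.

-1081

Goods balance = 2702 - 4929 = -2227
Services balance = 2272 - 1609 = 663
Trade balance (goods + services) = -2227 + 663 = -1564
Net primary income = 899 - 541 = 358
Net secondary income = 125
Current account = -1564 + 358 + 125 = -1081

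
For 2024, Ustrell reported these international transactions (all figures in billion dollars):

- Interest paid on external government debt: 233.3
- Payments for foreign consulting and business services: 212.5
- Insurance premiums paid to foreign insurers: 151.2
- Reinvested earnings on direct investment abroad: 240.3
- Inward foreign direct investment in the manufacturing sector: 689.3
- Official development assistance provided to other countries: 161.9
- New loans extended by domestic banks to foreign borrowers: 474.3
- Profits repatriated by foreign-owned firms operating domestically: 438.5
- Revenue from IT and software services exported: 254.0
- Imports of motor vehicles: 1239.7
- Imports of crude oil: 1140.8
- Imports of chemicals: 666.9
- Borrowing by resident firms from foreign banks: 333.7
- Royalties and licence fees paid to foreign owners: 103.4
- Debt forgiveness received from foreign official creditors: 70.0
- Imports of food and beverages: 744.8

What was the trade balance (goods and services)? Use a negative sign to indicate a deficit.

Goods: -1239.7 - 744.8 - 1140.8 - 666.9 = -3792.2
Services: 254.0 - 212.5 - 103.4 - 151.2 = -213.1
Trade balance = -3792.2 + (-213.1) = -4005.3
(Excluded from the trade balance — primary income: interest paid on external government debt 233.3, reinvested earnings on direct investment abroad 240.3, profits repatriated by foreign-owned firms operating domestically 438.5; financial account: inward foreign direct investment in the manufacturing sector 689.3, new loans extended by domestic banks to foreign borrowers 474.3, borrowing by resident firms from foreign banks 333.7; secondary income: official development assistance provided to other countries 161.9; capital account: debt forgiveness received from foreign official creditors 70.0.)

-4005.3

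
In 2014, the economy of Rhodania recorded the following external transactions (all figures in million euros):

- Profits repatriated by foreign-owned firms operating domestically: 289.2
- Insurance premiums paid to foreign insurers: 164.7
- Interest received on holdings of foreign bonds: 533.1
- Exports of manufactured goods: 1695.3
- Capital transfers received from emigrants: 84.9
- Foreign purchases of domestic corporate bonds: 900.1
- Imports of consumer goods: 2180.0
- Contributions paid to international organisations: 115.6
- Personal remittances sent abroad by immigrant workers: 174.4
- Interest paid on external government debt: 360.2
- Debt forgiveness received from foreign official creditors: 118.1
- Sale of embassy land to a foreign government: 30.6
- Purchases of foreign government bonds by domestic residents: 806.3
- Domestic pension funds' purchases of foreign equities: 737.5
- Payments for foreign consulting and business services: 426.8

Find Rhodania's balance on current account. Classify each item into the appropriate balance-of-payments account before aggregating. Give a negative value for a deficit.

Goods: -2180.0 + 1695.3 = -484.7
Services: -426.8 - 164.7 = -591.5
Primary income: -289.2 - 360.2 + 533.1 = -116.3
Secondary income: -115.6 - 174.4 = -290.0
Current account = (-484.7) + (-591.5) + (-116.3) + (-290.0) = -1482.5
(Excluded from the current account — capital account: capital transfers received from emigrants 84.9, debt forgiveness received from foreign official creditors 118.1, sale of embassy land to a foreign government 30.6; financial account: foreign purchases of domestic corporate bonds 900.1, purchases of foreign government bonds by domestic residents 806.3, domestic pension funds' purchases of foreign equities 737.5.)

-1482.5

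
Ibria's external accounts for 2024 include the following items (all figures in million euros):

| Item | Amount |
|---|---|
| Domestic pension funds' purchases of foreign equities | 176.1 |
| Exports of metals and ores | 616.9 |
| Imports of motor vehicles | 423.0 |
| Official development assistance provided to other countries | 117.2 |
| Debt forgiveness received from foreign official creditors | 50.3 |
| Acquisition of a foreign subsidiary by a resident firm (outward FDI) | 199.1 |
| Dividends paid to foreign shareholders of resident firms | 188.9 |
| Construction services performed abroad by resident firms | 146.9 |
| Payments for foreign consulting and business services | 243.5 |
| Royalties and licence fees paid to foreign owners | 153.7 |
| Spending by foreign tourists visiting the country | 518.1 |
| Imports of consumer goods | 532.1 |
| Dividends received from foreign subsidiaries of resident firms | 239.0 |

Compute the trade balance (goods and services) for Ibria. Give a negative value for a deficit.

-70.4

Goods: -532.1 - 423.0 + 616.9 = -338.2
Services: -153.7 - 243.5 + 146.9 + 518.1 = 267.8
Trade balance = -338.2 + 267.8 = -70.4
(Excluded from the trade balance — financial account: domestic pension funds' purchases of foreign equities 176.1, acquisition of a foreign subsidiary by a resident firm (outward FDI) 199.1; secondary income: official development assistance provided to other countries 117.2; capital account: debt forgiveness received from foreign official creditors 50.3; primary income: dividends paid to foreign shareholders of resident firms 188.9, dividends received from foreign subsidiaries of resident firms 239.0.)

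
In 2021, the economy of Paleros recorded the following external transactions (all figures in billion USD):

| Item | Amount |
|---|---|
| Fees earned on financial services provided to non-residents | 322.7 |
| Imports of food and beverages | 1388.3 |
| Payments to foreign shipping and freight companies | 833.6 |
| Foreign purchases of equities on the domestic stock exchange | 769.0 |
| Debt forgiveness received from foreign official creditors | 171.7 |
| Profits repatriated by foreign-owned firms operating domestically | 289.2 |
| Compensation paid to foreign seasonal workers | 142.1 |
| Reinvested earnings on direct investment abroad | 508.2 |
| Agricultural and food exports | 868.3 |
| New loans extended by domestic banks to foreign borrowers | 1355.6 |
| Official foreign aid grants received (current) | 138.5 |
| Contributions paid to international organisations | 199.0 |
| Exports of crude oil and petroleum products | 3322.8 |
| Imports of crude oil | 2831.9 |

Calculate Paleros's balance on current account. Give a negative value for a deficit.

-523.6

Goods: -2831.9 + 868.3 - 1388.3 + 3322.8 = -29.1
Services: -833.6 + 322.7 = -510.9
Primary income: -289.2 - 142.1 + 508.2 = 76.9
Secondary income: -199.0 + 138.5 = -60.5
Current account = (-29.1) + (-510.9) + 76.9 + (-60.5) = -523.6
(Excluded from the current account — financial account: foreign purchases of equities on the domestic stock exchange 769.0, new loans extended by domestic banks to foreign borrowers 1355.6; capital account: debt forgiveness received from foreign official creditors 171.7.)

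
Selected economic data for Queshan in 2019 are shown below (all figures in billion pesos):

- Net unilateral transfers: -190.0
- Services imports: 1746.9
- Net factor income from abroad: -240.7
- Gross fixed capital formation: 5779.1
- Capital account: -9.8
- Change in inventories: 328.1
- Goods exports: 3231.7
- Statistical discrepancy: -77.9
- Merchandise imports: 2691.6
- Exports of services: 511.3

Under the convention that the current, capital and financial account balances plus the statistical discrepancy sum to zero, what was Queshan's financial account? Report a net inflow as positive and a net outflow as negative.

Goods balance = 3231.7 - 2691.6 = 540.1
Services balance = 511.3 - 1746.9 = -1235.6
Trade balance (goods + services) = 540.1 + (-1235.6) = -695.5
Net primary income = -240.7
Net secondary income = -190.0
Current account = -695.5 + (-240.7) + (-190.0) = -1126.2
Financial account = -(-1126.2 + (-9.8) + (-77.9)) = 1213.9

1213.9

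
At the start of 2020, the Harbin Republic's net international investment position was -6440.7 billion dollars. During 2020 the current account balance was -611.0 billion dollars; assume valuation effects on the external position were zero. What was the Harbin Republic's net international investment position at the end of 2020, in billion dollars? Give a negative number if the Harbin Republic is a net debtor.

With no valuation effects, change in NIIP = current account = -611.0
End-of-year NIIP = -6440.7 + (-611.0) = -7051.7

-7051.7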